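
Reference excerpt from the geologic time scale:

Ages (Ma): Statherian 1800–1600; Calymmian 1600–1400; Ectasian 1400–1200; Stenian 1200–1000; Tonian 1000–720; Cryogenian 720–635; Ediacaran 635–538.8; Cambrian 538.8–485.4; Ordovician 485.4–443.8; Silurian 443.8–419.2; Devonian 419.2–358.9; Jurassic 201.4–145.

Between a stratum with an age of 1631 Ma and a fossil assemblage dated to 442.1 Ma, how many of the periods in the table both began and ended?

8

1631 Ma sits inside the Statherian (1800–1600) and 442.1 Ma inside the Silurian (443.8–419.2); neither of those is wholly between the two dates.
The listed periods lying completely between them are Calymmian, Ectasian, Stenian, Tonian, Cryogenian, Ediacaran, Cambrian, Ordovician — 8 in all.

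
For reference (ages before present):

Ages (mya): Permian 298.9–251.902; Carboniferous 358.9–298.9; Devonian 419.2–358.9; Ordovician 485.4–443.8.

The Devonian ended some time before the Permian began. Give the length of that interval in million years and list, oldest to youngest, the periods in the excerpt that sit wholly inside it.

60 million years; Carboniferous

End of Devonian = 358.9 Ma; start of Permian = 298.9 Ma.
Gap = 358.9 − 298.9 = 60 Myr.
Periods wholly inside 358.9–298.9 Ma: Carboniferous (358.9–298.9).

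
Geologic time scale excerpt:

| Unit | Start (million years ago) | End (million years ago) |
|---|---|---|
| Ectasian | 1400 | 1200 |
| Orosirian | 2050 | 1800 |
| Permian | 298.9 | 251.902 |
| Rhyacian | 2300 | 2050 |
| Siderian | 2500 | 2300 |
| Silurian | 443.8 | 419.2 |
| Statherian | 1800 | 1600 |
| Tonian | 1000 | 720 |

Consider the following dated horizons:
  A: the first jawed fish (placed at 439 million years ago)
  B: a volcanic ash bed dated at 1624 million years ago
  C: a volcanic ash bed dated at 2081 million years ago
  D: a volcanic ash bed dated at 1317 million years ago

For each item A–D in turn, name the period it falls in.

A: 439 Ma lies in 443.8–419.2 Ma, so Silurian.
B: 1624 Ma lies in 1800–1600 Ma, so Statherian.
C: 2081 Ma lies in 2300–2050 Ma, so Rhyacian.
D: 1317 Ma lies in 1400–1200 Ma, so Ectasian.

A — Silurian; B — Statherian; C — Rhyacian; D — Ectasian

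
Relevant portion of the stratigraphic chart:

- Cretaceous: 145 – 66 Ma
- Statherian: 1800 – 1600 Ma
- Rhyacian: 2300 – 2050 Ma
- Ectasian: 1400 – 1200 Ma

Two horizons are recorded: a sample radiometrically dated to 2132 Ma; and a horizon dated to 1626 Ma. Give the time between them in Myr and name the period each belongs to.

506 million years apart; the first in the Rhyacian, the second in the Statherian

Elapsed time: 2132 − 1626 = 506 Myr.
2132 Ma lies within 2300–2050 Ma: Rhyacian.
1626 Ma lies within 1800–1600 Ma: Statherian.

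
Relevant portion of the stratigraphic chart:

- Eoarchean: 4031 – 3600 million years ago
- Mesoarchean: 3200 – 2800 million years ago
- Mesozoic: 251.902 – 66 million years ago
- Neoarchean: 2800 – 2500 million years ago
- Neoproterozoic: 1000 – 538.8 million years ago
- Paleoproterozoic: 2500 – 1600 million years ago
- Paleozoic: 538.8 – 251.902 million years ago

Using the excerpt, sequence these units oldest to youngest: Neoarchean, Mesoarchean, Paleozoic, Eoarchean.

Eoarchean, Mesoarchean, Neoarchean, Paleozoic

Sorting by start age (descending Ma, since larger Ma = older): Eoarchean began 4031, Mesoarchean began 3200, Neoarchean began 2800, Paleozoic began 538.8.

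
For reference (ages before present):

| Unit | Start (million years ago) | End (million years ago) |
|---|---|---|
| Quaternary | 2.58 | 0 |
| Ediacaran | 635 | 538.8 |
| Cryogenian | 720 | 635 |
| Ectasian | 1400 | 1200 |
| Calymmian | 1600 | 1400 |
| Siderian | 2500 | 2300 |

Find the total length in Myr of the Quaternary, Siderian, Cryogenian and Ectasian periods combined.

487.58 million years

Duration is start − end for each: (2.58 − 0) + (2500 − 2300) + (720 − 635) + (1400 − 1200).
That is 2.58 + 200 + 85 + 200, which totals 487.58 million years.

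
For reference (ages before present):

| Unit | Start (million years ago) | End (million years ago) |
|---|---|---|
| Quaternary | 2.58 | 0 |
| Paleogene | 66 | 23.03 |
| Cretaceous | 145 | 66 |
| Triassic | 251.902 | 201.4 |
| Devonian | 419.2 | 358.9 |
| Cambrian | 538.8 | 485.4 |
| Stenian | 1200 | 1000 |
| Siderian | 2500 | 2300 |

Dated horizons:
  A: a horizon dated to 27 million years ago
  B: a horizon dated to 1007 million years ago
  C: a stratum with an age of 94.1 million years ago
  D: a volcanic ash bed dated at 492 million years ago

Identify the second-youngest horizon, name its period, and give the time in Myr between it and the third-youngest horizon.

Smaller Ma means younger, so youngest first: A 27 < C 94.1 < D 492 < B 1007.
Counting 2 along gives C (94.1 Ma); the excerpt puts that inside the Cretaceous, 145–66 Ma.
Next in line is D (492 Ma), and 492 − 94.1 = 397.9 Myr.

C, in the Cretaceous; 397.9 million years to D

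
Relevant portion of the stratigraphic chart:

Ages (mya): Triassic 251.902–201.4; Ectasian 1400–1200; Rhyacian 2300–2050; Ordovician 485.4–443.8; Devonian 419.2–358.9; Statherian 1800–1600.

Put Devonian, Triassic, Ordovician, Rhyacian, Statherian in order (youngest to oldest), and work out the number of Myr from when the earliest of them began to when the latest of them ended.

From the excerpt: Devonian 419.2–358.9; Triassic 251.902–201.4; Ordovician 485.4–443.8; Rhyacian 2300–2050; Statherian 1800–1600 (Ma).
Larger Ma is earlier, so the oldest is Rhyacian and the youngest is Triassic; youngest to oldest: Triassic, Devonian, Ordovician, Statherian, Rhyacian.
Oldest start 2300 minus youngest end 201.4 gives 2098.6 Myr overall.

Triassic, Devonian, Ordovician, Statherian, Rhyacian; total span 2098.6 Myr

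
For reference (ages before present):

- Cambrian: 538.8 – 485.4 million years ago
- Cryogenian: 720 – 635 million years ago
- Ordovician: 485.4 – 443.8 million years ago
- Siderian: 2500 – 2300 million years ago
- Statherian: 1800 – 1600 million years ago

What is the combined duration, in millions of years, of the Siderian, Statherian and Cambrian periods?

Duration is start − end for each: (2500 − 2300) + (1800 − 1600) + (538.8 − 485.4).
That is 200 + 200 + 53.4, which totals 453.4 million years.

453.4 million years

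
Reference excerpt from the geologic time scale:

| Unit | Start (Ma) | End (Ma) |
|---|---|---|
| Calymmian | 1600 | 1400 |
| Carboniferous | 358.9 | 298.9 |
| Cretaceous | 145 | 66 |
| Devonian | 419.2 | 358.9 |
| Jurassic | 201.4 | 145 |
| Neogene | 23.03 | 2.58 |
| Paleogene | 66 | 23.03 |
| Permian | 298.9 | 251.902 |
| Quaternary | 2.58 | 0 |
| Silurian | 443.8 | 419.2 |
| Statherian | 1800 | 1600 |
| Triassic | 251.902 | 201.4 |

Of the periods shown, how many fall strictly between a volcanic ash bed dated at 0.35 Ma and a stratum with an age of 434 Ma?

8

434 Ma sits inside the Silurian (443.8–419.2) and 0.35 Ma inside the Quaternary (2.58–0); neither of those is wholly between the two dates.
The listed periods lying completely between them are Devonian, Carboniferous, Permian, Triassic, Jurassic, Cretaceous, Paleogene, Neogene — 8 in all.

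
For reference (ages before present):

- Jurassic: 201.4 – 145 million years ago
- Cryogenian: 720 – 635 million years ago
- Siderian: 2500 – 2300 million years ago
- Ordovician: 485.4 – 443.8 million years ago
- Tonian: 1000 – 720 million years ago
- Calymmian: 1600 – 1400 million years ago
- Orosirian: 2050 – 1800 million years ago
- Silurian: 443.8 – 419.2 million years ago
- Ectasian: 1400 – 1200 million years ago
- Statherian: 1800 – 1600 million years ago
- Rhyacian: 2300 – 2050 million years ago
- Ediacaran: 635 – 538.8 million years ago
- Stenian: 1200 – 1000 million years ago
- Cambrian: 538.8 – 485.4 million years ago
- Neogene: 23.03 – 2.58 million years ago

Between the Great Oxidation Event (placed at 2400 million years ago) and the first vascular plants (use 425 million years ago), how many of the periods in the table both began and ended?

11

2400 Ma sits inside the Siderian (2500–2300) and 425 Ma inside the Silurian (443.8–419.2); neither of those is wholly between the two dates.
The listed periods lying completely between them are Rhyacian, Orosirian, Statherian, Calymmian, Ectasian, Stenian, Tonian, Cryogenian, Ediacaran, Cambrian, Ordovician — 11 in all.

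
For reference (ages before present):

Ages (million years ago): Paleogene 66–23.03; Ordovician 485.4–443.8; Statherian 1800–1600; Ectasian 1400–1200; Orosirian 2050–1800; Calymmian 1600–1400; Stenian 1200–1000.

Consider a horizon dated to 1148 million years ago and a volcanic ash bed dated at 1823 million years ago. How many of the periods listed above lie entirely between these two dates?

The older date is 1823 Ma and the younger is 1148 Ma.
Periods with start < 1823 and end > 1148 Ma: Statherian (1800–1600), Calymmian (1600–1400), Ectasian (1400–1200).
That is 3 complete periods.

3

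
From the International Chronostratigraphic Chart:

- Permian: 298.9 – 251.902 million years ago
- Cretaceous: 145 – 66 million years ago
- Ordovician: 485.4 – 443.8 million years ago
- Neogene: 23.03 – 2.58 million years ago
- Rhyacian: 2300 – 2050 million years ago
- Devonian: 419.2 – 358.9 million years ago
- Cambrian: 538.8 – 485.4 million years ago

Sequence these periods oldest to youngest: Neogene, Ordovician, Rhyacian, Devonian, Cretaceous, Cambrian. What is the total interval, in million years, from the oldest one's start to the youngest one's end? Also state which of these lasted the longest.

Rhyacian → Cambrian → Ordovician → Devonian → Cretaceous → Neogene; total span 2297.42 Myr; longest is Rhyacian

From the excerpt: Neogene 23.03–2.58; Ordovician 485.4–443.8; Rhyacian 2300–2050; Devonian 419.2–358.9; Cretaceous 145–66; Cambrian 538.8–485.4 (Ma).
Larger Ma is earlier, so the oldest is Rhyacian and the youngest is Neogene; oldest to youngest: Rhyacian, Cambrian, Ordovician, Devonian, Cretaceous, Neogene.
Oldest start 2300 minus youngest end 2.58 gives 2297.42 Myr overall.
Individual lengths (start − end): Cretaceous 79; Devonian 60.3; Rhyacian 250; Cambrian 53.4; Ordovician 41.6; Neogene 20.45. The largest is Rhyacian at 250 Myr.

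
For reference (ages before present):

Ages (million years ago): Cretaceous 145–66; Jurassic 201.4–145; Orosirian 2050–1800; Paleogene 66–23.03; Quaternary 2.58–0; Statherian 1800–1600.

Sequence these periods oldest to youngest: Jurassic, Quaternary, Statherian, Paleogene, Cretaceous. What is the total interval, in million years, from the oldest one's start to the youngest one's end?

From the excerpt: Jurassic 201.4–145; Quaternary 2.58–0; Statherian 1800–1600; Paleogene 66–23.03; Cretaceous 145–66 (Ma).
Larger Ma is earlier, so the oldest is Statherian and the youngest is Quaternary; oldest to youngest: Statherian, Jurassic, Cretaceous, Paleogene, Quaternary.
Oldest start 1800 minus youngest end 0 gives 1800 Myr overall.

Statherian, Jurassic, Cretaceous, Paleogene, Quaternary; total span 1800 Myr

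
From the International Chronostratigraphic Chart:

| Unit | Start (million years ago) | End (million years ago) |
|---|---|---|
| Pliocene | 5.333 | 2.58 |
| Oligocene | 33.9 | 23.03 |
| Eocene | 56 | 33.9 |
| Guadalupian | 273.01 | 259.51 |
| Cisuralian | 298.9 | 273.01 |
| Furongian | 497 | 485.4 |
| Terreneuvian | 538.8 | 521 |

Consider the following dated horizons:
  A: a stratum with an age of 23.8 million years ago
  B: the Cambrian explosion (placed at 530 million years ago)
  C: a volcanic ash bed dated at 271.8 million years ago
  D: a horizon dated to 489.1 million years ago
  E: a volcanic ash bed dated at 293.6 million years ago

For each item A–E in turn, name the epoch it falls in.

Match each age against the start–end ranges in the excerpt: A = 23.8 Ma → Oligocene (33.9–23.03); B = 530 Ma → Terreneuvian (538.8–521); C = 271.8 Ma → Guadalupian (273.01–259.51); D = 489.1 Ma → Furongian (497–485.4); E = 293.6 Ma → Cisuralian (298.9–273.01).

A — Oligocene; B — Terreneuvian; C — Guadalupian; D — Furongian; E — Cisuralian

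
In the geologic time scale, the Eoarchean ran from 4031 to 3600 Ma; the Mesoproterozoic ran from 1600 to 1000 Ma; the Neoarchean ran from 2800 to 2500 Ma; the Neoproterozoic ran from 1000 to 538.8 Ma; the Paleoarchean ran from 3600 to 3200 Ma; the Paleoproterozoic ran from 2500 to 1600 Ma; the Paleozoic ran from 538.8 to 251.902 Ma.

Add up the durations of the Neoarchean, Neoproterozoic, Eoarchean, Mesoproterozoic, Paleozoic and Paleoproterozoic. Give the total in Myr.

2979.098 million years

Each duration: Neoarchean = 300; Neoproterozoic = 461.2; Eoarchean = 431; Mesoproterozoic = 600; Paleozoic = 286.898; Paleoproterozoic = 900.
Sum: 300 + 461.2 + 431 + 600 + 286.898 + 900 = 2979.098 Myr.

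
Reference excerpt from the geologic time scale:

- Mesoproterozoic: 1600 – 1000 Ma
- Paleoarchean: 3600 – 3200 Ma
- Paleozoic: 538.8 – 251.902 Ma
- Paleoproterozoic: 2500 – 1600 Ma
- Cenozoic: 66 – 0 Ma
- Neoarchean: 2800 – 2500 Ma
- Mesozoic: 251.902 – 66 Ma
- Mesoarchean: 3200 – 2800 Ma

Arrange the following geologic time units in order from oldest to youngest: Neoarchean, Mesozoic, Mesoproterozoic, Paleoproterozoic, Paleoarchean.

Paleoarchean, Neoarchean, Paleoproterozoic, Mesoproterozoic, Mesozoic

The oldest of these is Paleoarchean (starts 3600 Ma) and the youngest is Mesozoic (ends 66 Ma).
In between, by decreasing start age: Neoarchean (2800), Paleoproterozoic (2500), Mesoproterozoic (1600).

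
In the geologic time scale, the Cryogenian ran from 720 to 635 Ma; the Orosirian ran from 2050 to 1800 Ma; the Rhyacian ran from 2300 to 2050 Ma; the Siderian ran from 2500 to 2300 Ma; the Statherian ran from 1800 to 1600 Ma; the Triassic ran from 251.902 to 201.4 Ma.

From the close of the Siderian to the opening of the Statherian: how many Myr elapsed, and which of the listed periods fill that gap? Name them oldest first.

The Siderian closes at 2300 Ma and the Statherian opens at 1800 Ma, so the interval is 2300 − 1800 = 500 Myr.
A period fits inside if it starts at or after 2300 Ma and ends at or before 1800 Ma; oldest first that gives Rhyacian, Orosirian.

500 million years; Rhyacian, Orosirian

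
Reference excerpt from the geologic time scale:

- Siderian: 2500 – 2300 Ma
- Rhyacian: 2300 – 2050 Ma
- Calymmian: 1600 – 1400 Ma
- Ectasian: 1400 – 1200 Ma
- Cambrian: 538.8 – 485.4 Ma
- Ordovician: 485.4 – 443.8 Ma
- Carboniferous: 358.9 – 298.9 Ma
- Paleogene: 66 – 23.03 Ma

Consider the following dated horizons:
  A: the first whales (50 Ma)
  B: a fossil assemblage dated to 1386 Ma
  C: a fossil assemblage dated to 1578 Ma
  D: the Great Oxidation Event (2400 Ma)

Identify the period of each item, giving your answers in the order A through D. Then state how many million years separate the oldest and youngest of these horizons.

Match each age against the start–end ranges in the excerpt: A = 50 Ma → Paleogene (66–23.03); B = 1386 Ma → Ectasian (1400–1200); C = 1578 Ma → Calymmian (1600–1400); D = 2400 Ma → Siderian (2500–2300).
The largest age is 2400 Ma and the smallest is 50 Ma; their difference is 2350 Myr.

A — Paleogene; B — Ectasian; C — Calymmian; D — Siderian; span 2350 million years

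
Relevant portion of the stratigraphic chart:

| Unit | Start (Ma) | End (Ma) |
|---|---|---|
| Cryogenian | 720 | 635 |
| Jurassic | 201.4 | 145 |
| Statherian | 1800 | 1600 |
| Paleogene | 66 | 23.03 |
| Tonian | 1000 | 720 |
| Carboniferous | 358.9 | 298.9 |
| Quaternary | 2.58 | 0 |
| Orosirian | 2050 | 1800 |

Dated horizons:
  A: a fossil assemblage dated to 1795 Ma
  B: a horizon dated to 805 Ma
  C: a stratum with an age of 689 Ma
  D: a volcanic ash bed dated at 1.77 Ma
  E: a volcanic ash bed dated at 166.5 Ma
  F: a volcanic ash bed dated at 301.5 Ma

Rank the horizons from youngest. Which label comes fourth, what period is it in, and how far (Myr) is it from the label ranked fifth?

C, in the Cryogenian; 116 million years to B

Sorted youngest-first by Ma: D (1.77), E (166.5), F (301.5), C (689), B (805), A (1795).
The fourth youngest is C at 689 Ma, which lies in 720–635 Ma: the Cryogenian.
The fifth youngest is B at 805 Ma; separation = |689 − 805| = 116 Myr.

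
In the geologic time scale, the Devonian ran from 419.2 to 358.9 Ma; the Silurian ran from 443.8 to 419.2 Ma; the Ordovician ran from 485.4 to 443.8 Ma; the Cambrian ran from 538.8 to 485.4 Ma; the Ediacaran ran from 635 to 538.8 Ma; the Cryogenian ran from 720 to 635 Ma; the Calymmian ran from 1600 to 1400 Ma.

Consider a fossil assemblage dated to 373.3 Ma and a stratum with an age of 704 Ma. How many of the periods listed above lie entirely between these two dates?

The older date is 704 Ma and the younger is 373.3 Ma.
Periods with start < 704 and end > 373.3 Ma: Ediacaran (635–538.8), Cambrian (538.8–485.4), Ordovician (485.4–443.8), Silurian (443.8–419.2).
That is 4 complete periods.

4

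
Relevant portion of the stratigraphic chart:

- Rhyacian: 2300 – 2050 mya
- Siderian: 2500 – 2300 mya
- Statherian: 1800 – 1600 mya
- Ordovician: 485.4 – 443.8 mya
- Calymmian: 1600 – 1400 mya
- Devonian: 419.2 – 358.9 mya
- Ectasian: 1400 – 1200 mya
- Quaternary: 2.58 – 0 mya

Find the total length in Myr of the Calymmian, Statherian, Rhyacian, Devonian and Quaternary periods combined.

712.88 million years

Duration is start − end for each: (1600 − 1400) + (1800 − 1600) + (2300 − 2050) + (419.2 − 358.9) + (2.58 − 0).
That is 200 + 200 + 250 + 60.3 + 2.58, which totals 712.88 million years.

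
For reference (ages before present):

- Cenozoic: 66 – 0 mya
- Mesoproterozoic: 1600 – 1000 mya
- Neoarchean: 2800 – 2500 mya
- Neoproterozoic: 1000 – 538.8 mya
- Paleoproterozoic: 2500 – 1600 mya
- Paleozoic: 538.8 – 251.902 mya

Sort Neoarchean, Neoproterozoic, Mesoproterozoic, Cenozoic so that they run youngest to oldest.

The oldest of these is Neoarchean (starts 2800 Ma) and the youngest is Cenozoic (ends 0 Ma).
In between, by decreasing start age: Mesoproterozoic (1600), Neoproterozoic (1000).
Listing youngest first means reversing that sequence.

Cenozoic, Neoproterozoic, Mesoproterozoic, Neoarchean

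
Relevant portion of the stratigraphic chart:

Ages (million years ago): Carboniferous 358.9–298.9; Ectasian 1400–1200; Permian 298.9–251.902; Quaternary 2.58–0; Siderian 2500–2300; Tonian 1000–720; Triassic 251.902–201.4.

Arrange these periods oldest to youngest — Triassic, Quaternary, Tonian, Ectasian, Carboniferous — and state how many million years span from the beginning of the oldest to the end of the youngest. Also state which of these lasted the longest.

Ectasian, Tonian, Carboniferous, Triassic, Quaternary; total span 1400 Myr; longest is Tonian

From the excerpt: Triassic 251.902–201.4; Quaternary 2.58–0; Tonian 1000–720; Ectasian 1400–1200; Carboniferous 358.9–298.9 (Ma).
Larger Ma is earlier, so the oldest is Ectasian and the youngest is Quaternary; oldest to youngest: Ectasian, Tonian, Carboniferous, Triassic, Quaternary.
Oldest start 1400 minus youngest end 0 gives 1400 Myr overall.
Individual lengths (start − end): Triassic 50.502; Ectasian 200; Tonian 280; Quaternary 2.58; Carboniferous 60. The largest is Tonian at 280 Myr.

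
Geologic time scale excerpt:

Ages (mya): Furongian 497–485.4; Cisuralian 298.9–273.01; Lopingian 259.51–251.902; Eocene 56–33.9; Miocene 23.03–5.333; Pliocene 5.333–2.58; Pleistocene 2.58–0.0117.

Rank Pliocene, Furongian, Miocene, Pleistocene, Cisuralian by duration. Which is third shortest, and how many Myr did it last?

Furongian, 11.6 million years

Start − end for each: Pliocene 5.333 − 2.58 = 2.753; Furongian 497 − 485.4 = 11.6; Miocene 23.03 − 5.333 = 17.697; Pleistocene 2.58 − 0.0117 = 2.5683; Cisuralian 298.9 − 273.01 = 25.89.
Ranking these from shortest: Pleistocene < Pliocene < Furongian < Miocene < Cisuralian.
Position 3 in that ranking is Furongian, which lasted 11.6 Myr.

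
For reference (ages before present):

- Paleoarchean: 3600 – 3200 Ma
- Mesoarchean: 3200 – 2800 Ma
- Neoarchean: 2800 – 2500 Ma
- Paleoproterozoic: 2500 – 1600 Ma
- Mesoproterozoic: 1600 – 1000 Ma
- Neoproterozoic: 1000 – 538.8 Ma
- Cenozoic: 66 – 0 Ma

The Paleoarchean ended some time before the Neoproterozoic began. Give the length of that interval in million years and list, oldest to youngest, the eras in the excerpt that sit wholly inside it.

End of Paleoarchean = 3200 Ma; start of Neoproterozoic = 1000 Ma.
Gap = 3200 − 1000 = 2200 Myr.
Eras wholly inside 3200–1000 Ma: Mesoarchean (3200–2800), Neoarchean (2800–2500), Paleoproterozoic (2500–1600), Mesoproterozoic (1600–1000).

2200 million years; Mesoarchean, Neoarchean, Paleoproterozoic, Mesoproterozoic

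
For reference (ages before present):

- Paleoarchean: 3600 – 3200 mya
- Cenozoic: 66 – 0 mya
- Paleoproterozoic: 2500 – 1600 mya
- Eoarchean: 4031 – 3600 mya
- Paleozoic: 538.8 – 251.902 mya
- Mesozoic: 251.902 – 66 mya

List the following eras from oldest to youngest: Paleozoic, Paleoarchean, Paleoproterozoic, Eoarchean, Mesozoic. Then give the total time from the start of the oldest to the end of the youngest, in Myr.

Eoarchean, Paleoarchean, Paleoproterozoic, Paleozoic, Mesozoic; total span 3965 Myr

Start ages (Ma): Eoarchean 4031, Paleoarchean 3600, Paleoproterozoic 2500, Paleozoic 538.8, Mesozoic 251.902.
Ordered oldest to youngest: Eoarchean, Paleoarchean, Paleoproterozoic, Paleozoic, Mesozoic.
Span = 4031 − 66 = 3965 Myr.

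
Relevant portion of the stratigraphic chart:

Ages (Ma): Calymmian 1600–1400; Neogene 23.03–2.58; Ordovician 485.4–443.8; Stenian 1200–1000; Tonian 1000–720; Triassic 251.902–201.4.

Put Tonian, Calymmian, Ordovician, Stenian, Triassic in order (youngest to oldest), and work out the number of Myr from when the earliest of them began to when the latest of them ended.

Triassic, Ordovician, Tonian, Stenian, Calymmian; total span 1398.6 Myr

Start ages (Ma): Calymmian 1600, Stenian 1200, Tonian 1000, Ordovician 485.4, Triassic 251.902.
Ordered youngest to oldest: Triassic, Ordovician, Tonian, Stenian, Calymmian.
Span = 1600 − 201.4 = 1398.6 Myr.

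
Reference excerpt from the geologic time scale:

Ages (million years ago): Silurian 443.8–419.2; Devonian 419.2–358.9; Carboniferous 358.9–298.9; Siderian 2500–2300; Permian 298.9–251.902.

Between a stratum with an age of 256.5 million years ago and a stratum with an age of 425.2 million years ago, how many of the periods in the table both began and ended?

2

The older date is 425.2 Ma and the younger is 256.5 Ma.
Periods with start < 425.2 and end > 256.5 Ma: Devonian (419.2–358.9), Carboniferous (358.9–298.9).
That is 2 complete periods.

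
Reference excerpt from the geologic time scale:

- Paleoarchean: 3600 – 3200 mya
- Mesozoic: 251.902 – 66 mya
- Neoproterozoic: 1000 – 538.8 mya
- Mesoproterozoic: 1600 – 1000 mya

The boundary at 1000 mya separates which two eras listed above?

The Mesoproterozoic ends at 1000 mya and the Neoproterozoic begins at 1000 mya, so they share that boundary.

Mesoproterozoic and Neoproterozoic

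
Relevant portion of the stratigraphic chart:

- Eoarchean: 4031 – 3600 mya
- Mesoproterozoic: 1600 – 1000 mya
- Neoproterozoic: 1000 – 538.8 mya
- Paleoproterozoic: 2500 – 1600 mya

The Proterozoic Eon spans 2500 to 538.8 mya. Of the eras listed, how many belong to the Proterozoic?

3

Eras inside 2500–538.8 Ma: Paleoproterozoic, Mesoproterozoic, Neoproterozoic — 3 in total.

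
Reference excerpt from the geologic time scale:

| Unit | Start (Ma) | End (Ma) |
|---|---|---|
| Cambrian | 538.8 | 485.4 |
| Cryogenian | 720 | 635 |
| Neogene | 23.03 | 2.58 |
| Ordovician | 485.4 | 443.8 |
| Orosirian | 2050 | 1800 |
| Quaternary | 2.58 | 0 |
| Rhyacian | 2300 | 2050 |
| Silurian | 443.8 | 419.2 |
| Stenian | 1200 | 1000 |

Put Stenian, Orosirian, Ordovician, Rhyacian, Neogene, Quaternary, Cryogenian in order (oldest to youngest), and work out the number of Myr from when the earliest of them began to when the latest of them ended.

Rhyacian → Orosirian → Stenian → Cryogenian → Ordovician → Neogene → Quaternary; total span 2300 Myr

Start ages (Ma): Rhyacian 2300, Orosirian 2050, Stenian 1200, Cryogenian 720, Ordovician 485.4, Neogene 23.03, Quaternary 2.58.
Ordered oldest to youngest: Rhyacian, Orosirian, Stenian, Cryogenian, Ordovician, Neogene, Quaternary.
Span = 2300 − 0 = 2300 Myr.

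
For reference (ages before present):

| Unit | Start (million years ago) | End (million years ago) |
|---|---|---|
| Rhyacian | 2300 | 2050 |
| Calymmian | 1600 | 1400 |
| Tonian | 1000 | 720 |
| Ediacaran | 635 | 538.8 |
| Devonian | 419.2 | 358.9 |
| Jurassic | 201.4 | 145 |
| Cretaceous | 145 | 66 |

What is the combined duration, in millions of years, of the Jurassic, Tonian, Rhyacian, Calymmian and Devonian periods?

Duration is start − end for each: (201.4 − 145) + (1000 − 720) + (2300 − 2050) + (1600 − 1400) + (419.2 − 358.9).
That is 56.4 + 280 + 250 + 200 + 60.3, which totals 846.7 million years.

846.7 million years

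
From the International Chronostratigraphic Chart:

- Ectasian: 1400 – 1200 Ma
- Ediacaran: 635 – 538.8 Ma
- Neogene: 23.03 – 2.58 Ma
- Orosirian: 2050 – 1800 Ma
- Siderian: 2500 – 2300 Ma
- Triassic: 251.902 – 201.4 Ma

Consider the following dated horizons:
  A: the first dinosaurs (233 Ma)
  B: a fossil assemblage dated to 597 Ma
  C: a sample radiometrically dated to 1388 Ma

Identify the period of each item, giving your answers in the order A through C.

A: 233 Ma lies in 251.902–201.4 Ma, so Triassic.
B: 597 Ma lies in 635–538.8 Ma, so Ediacaran.
C: 1388 Ma lies in 1400–1200 Ma, so Ectasian.

A — Triassic; B — Ediacaran; C — Ectasian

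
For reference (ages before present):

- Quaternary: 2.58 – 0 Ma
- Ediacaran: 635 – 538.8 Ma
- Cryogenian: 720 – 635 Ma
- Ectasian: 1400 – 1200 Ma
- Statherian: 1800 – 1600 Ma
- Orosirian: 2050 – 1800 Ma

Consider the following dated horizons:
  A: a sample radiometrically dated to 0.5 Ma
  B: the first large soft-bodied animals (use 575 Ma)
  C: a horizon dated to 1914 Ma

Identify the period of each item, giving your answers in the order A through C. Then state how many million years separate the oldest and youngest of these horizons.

Match each age against the start–end ranges in the excerpt: A = 0.5 Ma → Quaternary (2.58–0); B = 575 Ma → Ediacaran (635–538.8); C = 1914 Ma → Orosirian (2050–1800).
The largest age is 1914 Ma and the smallest is 0.5 Ma; their difference is 1913.5 Myr.

A — Quaternary; B — Ediacaran; C — Orosirian; span 1913.5 million years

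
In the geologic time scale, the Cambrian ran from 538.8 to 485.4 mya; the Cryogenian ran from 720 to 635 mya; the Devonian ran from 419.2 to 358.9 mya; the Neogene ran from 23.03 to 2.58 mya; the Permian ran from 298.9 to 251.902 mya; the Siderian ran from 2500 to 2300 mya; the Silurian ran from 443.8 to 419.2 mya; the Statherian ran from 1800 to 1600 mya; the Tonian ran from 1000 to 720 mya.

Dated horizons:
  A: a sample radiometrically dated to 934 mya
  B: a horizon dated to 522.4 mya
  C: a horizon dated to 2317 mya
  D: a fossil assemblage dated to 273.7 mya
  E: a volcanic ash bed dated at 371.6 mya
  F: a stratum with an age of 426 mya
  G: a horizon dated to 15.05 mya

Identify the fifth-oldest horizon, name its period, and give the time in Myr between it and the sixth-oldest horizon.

E, in the Devonian; 97.9 million years to D

Sorted oldest-first by Ma: C (2317), A (934), B (522.4), F (426), E (371.6), D (273.7), G (15.05).
The fifth oldest is E at 371.6 Ma, which lies in 419.2–358.9 Ma: the Devonian.
The sixth oldest is D at 273.7 Ma; separation = |371.6 − 273.7| = 97.9 Myr.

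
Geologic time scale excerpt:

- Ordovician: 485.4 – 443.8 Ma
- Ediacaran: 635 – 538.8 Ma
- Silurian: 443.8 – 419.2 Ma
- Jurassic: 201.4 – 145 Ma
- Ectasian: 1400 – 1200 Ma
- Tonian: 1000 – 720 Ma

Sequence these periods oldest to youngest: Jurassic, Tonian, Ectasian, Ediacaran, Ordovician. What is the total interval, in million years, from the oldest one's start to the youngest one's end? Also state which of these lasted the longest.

Start ages (Ma): Ectasian 1400, Tonian 1000, Ediacaran 635, Ordovician 485.4, Jurassic 201.4.
Ordered oldest to youngest: Ectasian, Tonian, Ediacaran, Ordovician, Jurassic.
Span = 1400 − 145 = 1255 Myr.
Durations: Ediacaran 96.2, Tonian 280, Ectasian 200, Jurassic 56.4, Ordovician 41.6 → longest is Tonian (280 Myr).

Ectasian, Tonian, Ediacaran, Ordovician, Jurassic; total span 1255 Myr; longest is Tonian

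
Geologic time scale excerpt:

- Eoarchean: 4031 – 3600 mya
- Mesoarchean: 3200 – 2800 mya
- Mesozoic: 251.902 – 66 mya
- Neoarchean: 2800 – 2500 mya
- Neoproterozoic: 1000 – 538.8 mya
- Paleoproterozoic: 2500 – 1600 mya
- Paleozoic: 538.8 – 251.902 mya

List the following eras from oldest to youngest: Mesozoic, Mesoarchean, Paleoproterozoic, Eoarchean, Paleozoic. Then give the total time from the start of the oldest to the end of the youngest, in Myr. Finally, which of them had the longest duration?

From the excerpt: Mesozoic 251.902–66; Mesoarchean 3200–2800; Paleoproterozoic 2500–1600; Eoarchean 4031–3600; Paleozoic 538.8–251.902 (Ma).
Larger Ma is earlier, so the oldest is Eoarchean and the youngest is Mesozoic; oldest to youngest: Eoarchean, Mesoarchean, Paleoproterozoic, Paleozoic, Mesozoic.
Oldest start 4031 minus youngest end 66 gives 3965 Myr overall.
Individual lengths (start − end): Paleozoic 286.898; Mesoarchean 400; Eoarchean 431; Paleoproterozoic 900; Mesozoic 185.902. The largest is Paleoproterozoic at 900 Myr.

Eoarchean → Mesoarchean → Paleoproterozoic → Paleozoic → Mesozoic; total span 3965 Myr; longest is Paleoproterozoic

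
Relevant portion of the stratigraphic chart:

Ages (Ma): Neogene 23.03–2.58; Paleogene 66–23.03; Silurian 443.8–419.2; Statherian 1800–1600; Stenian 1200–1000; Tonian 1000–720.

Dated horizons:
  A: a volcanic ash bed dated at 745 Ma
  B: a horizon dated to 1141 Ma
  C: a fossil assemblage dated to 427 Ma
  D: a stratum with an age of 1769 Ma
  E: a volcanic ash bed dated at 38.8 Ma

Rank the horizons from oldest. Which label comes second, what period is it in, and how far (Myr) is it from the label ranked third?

Larger Ma means older, so oldest first: D 1769 > B 1141 > A 745 > C 427 > E 38.8.
Counting 2 along gives B (1141 Ma); the excerpt puts that inside the Stenian, 1200–1000 Ma.
Next in line is A (745 Ma), and 1141 − 745 = 396 Myr.

B, in the Stenian; 396 million years to A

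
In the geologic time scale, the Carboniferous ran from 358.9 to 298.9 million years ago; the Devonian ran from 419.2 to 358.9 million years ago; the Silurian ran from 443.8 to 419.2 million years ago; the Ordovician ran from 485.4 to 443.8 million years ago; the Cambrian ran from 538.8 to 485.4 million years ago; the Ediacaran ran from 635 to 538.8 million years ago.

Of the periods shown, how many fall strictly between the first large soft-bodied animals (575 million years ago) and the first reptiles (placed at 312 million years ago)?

The older date is 575 Ma and the younger is 312 Ma.
Periods with start < 575 and end > 312 Ma: Cambrian (538.8–485.4), Ordovician (485.4–443.8), Silurian (443.8–419.2), Devonian (419.2–358.9).
That is 4 complete periods.

4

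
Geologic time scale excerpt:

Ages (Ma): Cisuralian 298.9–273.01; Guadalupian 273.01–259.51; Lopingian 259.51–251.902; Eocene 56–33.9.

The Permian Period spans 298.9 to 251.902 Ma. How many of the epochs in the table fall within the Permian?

3

Epochs inside 298.9–251.902 Ma: Cisuralian, Guadalupian, Lopingian — 3 in total.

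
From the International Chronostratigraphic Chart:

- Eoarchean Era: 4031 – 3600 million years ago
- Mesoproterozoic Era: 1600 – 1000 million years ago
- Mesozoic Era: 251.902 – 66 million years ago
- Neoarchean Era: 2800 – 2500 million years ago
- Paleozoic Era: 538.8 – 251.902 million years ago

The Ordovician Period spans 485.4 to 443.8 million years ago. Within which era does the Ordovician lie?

Paleozoic

The Ordovician (485.4–443.8 Ma) lies entirely within 538.8–251.902 Ma, the Paleozoic Era.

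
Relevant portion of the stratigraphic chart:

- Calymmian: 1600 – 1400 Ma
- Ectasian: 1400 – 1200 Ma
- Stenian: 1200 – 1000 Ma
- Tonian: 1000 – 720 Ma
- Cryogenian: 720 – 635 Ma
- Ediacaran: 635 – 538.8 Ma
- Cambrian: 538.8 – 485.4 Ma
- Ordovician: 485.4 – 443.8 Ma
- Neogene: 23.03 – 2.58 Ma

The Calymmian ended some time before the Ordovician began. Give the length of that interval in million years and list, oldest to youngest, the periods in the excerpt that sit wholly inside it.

914.6 million years; Ectasian, Stenian, Tonian, Cryogenian, Ediacaran, Cambrian

The Calymmian closes at 1400 Ma and the Ordovician opens at 485.4 Ma, so the interval is 1400 − 485.4 = 914.6 Myr.
A period fits inside if it starts at or after 1400 Ma and ends at or before 485.4 Ma; oldest first that gives Ectasian, Stenian, Tonian, Cryogenian, Ediacaran, Cambrian.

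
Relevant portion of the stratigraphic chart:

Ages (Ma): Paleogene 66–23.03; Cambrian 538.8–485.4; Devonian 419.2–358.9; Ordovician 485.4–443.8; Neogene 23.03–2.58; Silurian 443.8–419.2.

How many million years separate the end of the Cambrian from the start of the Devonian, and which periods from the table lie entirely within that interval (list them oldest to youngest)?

66.2 million years; Ordovician, Silurian

The Cambrian closes at 485.4 Ma and the Devonian opens at 419.2 Ma, so the interval is 485.4 − 419.2 = 66.2 Myr.
A period fits inside if it starts at or after 485.4 Ma and ends at or before 419.2 Ma; oldest first that gives Ordovician, Silurian.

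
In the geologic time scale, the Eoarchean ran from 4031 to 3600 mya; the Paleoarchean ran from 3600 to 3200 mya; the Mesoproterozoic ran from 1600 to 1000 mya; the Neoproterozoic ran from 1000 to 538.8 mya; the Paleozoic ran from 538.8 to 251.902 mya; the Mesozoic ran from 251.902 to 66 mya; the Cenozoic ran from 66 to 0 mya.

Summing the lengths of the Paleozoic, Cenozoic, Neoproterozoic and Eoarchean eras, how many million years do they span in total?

Each duration: Paleozoic = 286.898; Cenozoic = 66; Neoproterozoic = 461.2; Eoarchean = 431.
Sum: 286.898 + 66 + 461.2 + 431 = 1245.098 Myr.

1245.098 million years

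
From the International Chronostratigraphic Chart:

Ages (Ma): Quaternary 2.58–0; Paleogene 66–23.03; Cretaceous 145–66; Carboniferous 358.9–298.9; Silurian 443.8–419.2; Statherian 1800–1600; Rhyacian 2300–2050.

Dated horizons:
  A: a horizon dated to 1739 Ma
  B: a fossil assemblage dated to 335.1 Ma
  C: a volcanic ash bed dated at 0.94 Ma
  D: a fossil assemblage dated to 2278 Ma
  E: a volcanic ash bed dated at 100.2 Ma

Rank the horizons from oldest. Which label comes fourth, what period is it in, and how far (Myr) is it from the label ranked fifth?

Sorted oldest-first by Ma: D (2278), A (1739), B (335.1), E (100.2), C (0.94).
The fourth oldest is E at 100.2 Ma, which lies in 145–66 Ma: the Cretaceous.
The fifth oldest is C at 0.94 Ma; separation = |100.2 − 0.94| = 99.26 Myr.

E, in the Cretaceous; 99.26 million years to C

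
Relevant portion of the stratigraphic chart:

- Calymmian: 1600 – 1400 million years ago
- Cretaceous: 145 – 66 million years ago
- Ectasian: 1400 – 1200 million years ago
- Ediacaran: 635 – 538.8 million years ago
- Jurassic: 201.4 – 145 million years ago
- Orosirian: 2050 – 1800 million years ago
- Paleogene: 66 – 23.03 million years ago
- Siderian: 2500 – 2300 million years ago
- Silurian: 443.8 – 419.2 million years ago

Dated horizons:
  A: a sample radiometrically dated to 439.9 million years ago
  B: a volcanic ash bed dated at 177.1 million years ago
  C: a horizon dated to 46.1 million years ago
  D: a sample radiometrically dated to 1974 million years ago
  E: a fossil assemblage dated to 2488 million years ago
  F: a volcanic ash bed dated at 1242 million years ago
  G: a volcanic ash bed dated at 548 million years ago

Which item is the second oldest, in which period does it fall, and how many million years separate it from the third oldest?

Larger Ma means older, so oldest first: E 2488 > D 1974 > F 1242 > G 548 > A 439.9 > B 177.1 > C 46.1.
Counting 2 along gives D (1974 Ma); the excerpt puts that inside the Orosirian, 2050–1800 Ma.
Next in line is F (1242 Ma), and 1974 − 1242 = 732 Myr.

D, in the Orosirian; 732 million years to F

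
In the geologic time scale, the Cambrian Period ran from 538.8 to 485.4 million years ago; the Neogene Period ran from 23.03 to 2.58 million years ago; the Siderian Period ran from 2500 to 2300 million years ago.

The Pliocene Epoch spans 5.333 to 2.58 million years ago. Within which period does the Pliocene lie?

Neogene

The Pliocene (5.333–2.58 Ma) lies entirely within 23.03–2.58 Ma, the Neogene Period.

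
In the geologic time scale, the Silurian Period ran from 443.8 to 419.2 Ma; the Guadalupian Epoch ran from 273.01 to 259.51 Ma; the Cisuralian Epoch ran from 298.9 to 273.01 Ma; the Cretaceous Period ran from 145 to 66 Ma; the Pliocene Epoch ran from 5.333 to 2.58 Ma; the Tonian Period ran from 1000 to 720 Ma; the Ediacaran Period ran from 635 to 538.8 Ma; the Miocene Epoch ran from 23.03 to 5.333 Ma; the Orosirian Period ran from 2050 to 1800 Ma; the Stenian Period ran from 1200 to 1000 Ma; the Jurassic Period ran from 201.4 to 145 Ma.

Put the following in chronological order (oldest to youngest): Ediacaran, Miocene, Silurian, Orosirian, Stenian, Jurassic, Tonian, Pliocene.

Orosirian, Stenian, Tonian, Ediacaran, Silurian, Jurassic, Miocene, Pliocene

Sorting by start age (descending Ma, since larger Ma = older): Orosirian start 2050, Stenian start 1200, Tonian start 1000, Ediacaran start 635, Silurian start 443.8, Jurassic start 201.4, Miocene start 23.03, Pliocene start 5.333.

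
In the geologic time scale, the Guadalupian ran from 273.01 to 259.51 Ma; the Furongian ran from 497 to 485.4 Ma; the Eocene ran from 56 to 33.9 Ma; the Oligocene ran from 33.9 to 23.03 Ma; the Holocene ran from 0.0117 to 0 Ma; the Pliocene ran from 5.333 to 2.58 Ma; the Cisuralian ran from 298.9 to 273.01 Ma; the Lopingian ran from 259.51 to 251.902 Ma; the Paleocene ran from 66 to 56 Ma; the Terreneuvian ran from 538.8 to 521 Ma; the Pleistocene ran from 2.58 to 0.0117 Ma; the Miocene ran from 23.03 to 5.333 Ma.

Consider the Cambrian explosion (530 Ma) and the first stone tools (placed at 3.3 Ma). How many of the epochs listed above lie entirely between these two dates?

8

The older date is 530 Ma and the younger is 3.3 Ma.
Epochs with start < 530 and end > 3.3 Ma: Furongian (497–485.4), Cisuralian (298.9–273.01), Guadalupian (273.01–259.51), Lopingian (259.51–251.902), Paleocene (66–56), Eocene (56–33.9), Oligocene (33.9–23.03), Miocene (23.03–5.333).
That is 8 complete epochs.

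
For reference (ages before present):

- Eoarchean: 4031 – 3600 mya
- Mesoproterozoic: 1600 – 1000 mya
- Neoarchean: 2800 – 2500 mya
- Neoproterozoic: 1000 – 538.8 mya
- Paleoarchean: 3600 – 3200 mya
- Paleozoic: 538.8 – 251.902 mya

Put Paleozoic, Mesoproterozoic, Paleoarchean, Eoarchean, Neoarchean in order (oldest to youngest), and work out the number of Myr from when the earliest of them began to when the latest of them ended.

Start ages (Ma): Eoarchean 4031, Paleoarchean 3600, Neoarchean 2800, Mesoproterozoic 1600, Paleozoic 538.8.
Ordered oldest to youngest: Eoarchean, Paleoarchean, Neoarchean, Mesoproterozoic, Paleozoic.
Span = 4031 − 251.902 = 3779.098 Myr.

Eoarchean, Paleoarchean, Neoarchean, Mesoproterozoic, Paleozoic; total span 3779.098 Myr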